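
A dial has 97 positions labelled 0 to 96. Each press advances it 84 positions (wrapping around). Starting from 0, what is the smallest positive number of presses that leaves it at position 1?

82

84·82 = 6888 = 71·97 + 1, so 84⁻¹ ≡ 82 (mod 97).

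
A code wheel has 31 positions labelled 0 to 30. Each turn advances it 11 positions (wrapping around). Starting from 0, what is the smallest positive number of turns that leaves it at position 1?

17

31 = 2·11 + 9
11 = 1·9 + 2
9 = 4·2 + 1
2 = 2·1 + 0
Back-substituting gives 11·17 ≡ 1 (mod 31).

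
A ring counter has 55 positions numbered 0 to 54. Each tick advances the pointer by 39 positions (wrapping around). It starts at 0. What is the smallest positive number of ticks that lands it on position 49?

21

39⁻¹ ≡ 24 (mod 55) because 39·24 = 936 = 17·55 + 1.
So x ≡ 24·49 = 1176 ≡ 21 (mod 55).
Check: 39·21 = 819 = 14·55 + 49.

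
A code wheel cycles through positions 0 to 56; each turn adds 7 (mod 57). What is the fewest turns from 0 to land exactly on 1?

7·49 = 343 = 6·57 + 1, so 7⁻¹ ≡ 49 (mod 57).

49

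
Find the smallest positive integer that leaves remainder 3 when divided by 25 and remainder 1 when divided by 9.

28

x ≡ 1 (mod 9) gives x ∈ {1, 10, 19, 28}.
The first of these with x mod 25 = 3 is 28.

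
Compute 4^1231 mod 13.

4

Successive squares of 4 mod 13: 4^1≡4, 4^2≡3, 4^4≡9, 4^8≡3, 4^16≡9, 4^32≡3, 4^64≡9, 4^128≡3, 4^256≡9, 4^512≡3, 4^1024≡9.
Since 1231 = 1 + 2 + 4 + 8 + 64 + 128 + 1024 in binary, 4^1231 ≡ 4·3·9·3·9·3·9 ≡ 4 (mod 13).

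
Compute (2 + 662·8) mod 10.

662·8 = 5296.
Dividing 5296 by 10 gives quotient 529 and remainder 6.
(2 + 6) mod 10 = 8.

8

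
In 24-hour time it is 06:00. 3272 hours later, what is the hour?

Dividing 3272 by 24 gives quotient 136 and remainder 8.
(6 + 8) mod 24 = 14.

14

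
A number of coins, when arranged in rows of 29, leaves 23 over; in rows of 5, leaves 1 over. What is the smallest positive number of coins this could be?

x ≡ 1 (mod 5) gives x ∈ {1, 6, 11, 16, 21, 26, 31, 36, …}.
The first of these with x mod 29 = 23 is 81.

81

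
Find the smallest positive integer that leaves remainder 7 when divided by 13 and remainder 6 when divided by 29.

267

Since 29·9 ≡ 1 (mod 13), take x = 6 + 29·((7−6)·9 mod 13) = 6 + 29·9 = 267.
Check: 267 mod 13 = 7, 267 mod 29 = 6.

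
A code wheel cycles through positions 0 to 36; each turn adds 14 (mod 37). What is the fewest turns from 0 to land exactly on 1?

8

37 = 2·14 + 9
14 = 1·9 + 5
9 = 1·5 + 4
5 = 1·4 + 1
4 = 4·1 + 0
Back-substituting gives 14·8 ≡ 1 (mod 37).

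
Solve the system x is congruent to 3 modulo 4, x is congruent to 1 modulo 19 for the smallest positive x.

x ≡ 3 (mod 4) gives x ∈ {3, 7, 11, 15, 19, 23, 27, 31, …}.
The first of these with x mod 19 = 1 is 39.

39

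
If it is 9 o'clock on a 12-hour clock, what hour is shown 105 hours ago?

12

105 = 8·12 + 9, so 105 mod 12 = 9.
9 − 9 → 12 on a 12-hour dial.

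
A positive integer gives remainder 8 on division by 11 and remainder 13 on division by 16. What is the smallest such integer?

Since 16·9 ≡ 1 (mod 11), take x = 13 + 16·((8−13)·9 mod 11) = 13 + 16·10 = 173.
Check: 173 mod 11 = 8, 173 mod 16 = 13.

173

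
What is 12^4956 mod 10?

6

Last digits of 2^n: 2, 4, 8, 6 (period 4).
4956 mod 4 = 0, so the last digit matches 2^4 = 6.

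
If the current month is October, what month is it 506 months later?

506 = 42·12 + 2, so 506 mod 12 = 2.
October + 2 months → December.

December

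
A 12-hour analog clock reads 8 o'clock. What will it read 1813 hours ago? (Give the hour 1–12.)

7

1813 mod 12 = 1 (since 151·12 = 1812).
8 − 1 → 7 on a 12-hour dial.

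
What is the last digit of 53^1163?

7

The units digit of 53^n cycles with period 4: 3, 9, 7, 1, …
1163 leaves remainder 3 on division by 4, so 53^1163 ends in 7.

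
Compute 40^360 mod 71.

Square-and-reduce mod 71: 40^1≡40, 40^2≡38, 40^4≡24, 40^8≡8, 40^16≡64, 40^32≡49, 40^64≡58, 40^128≡27, 40^256≡19.
Since 360 = 8 + 32 + 64 + 256 in binary, 40^360 ≡ 8·49·58·19 ≡ 20 (mod 71).

20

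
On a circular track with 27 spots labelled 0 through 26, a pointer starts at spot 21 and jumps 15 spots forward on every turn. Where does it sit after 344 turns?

24

344·15 = 5160.
5160 − 191·27 = 3, so 5160 ≡ 3 (mod 27).
(21 + 3) mod 27 = 24.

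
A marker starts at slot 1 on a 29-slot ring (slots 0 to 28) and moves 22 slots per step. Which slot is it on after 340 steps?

340·22 = 7480.
7480 − 257·29 = 27, so 7480 ≡ 27 (mod 29).
(1 + 27) mod 29 = 28.

28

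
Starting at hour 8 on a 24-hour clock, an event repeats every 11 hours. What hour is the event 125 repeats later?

125·11 = 1375.
1375 mod 24 = 7 (since 57·24 = 1368).
(8 + 7) mod 24 = 15.

15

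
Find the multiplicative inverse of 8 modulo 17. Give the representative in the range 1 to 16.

15

17 = 2·8 + 1
8 = 8·1 + 0
Back-substituting gives 8·15 ≡ 1 (mod 17).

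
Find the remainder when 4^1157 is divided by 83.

30

Successive squares of 4 mod 83: 4^1≡4, 4^2≡16, 4^4≡7, 4^8≡49, 4^16≡77, 4^32≡36, 4^64≡51, 4^128≡28, 4^256≡37, 4^512≡41, 4^1024≡21.
1157 = 1 + 4 + 128 + 1024, so 4^1157 ≡ 4·7·28·21 ≡ 30 (mod 83).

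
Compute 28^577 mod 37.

Square-and-reduce mod 37: 28^1≡28, 28^2≡7, 28^4≡12, 28^8≡33, 28^16≡16, 28^32≡34, 28^64≡9, 28^128≡7, 28^256≡12, 28^512≡33.
Since 577 = 1 + 64 + 512 in binary, 28^577 ≡ 28·9·33 ≡ 28 (mod 37).

28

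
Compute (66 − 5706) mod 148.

132

5706 − 38·148 = 82, so 5706 ≡ 82 (mod 148).
(66 − 82) mod 148 = 132.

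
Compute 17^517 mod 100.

77

By repeated squaring mod 100: 17^1≡17, 17^2≡89, 17^4≡21, 17^8≡41, 17^16≡81, 17^32≡61, 17^64≡21, 17^128≡41, 17^256≡81, 17^512≡61.
517 = 1 + 4 + 512, so 17^517 ≡ 17·21·61 ≡ 77 (mod 100).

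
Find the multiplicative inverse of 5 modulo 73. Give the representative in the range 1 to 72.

5·44 = 220 = 3·73 + 1, so 5⁻¹ ≡ 44 (mod 73).

44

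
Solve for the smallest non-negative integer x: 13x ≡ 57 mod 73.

10

The inverse of 13 mod 73 is 45 (since 13·45 = 585 ≡ 1).
Multiplying both sides by 45: x ≡ 45·57 = 2565 ≡ 10 (mod 73).
Check: 13·10 = 130 = 1·73 + 57.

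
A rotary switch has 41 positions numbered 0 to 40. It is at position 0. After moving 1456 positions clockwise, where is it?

1456 − 35·41 = 21, so 1456 ≡ 21 (mod 41).
(0 + 21) mod 41 = 21.

21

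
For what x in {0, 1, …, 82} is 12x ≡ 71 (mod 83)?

82

The inverse of 12 mod 83 is 7 (since 12·7 = 84 ≡ 1).
Multiplying both sides by 7: x ≡ 7·71 = 497 ≡ 82 (mod 83).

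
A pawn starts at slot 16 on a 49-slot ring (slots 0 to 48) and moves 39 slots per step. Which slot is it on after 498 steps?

498·39 = 19422.
Dividing 19422 by 49 gives quotient 396 and remainder 18.
(16 + 18) mod 49 = 34.

34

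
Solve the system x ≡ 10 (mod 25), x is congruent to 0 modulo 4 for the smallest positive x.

60

x ≡ 0 (mod 4) gives x ∈ {0, 4, 8, 12, 16, 20, 24, 28, …}.
The first of these with x mod 25 = 10 is 60.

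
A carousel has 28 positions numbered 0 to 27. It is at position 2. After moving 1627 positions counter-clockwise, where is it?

1627 = 58·28 + 3, so 1627 mod 28 = 3.
(2 − 3) mod 28 = 27.

27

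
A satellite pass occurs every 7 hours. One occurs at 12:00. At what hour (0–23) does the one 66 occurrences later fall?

66·7 = 462.
462 mod 24 = 6 (since 19·24 = 456).
(12 + 6) mod 24 = 18.

18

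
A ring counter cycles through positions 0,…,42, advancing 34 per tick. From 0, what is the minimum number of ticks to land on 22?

31

The inverse of 34 mod 43 is 19 (since 34·19 = 646 ≡ 1).
So x ≡ 19·22 = 418 ≡ 31 (mod 43).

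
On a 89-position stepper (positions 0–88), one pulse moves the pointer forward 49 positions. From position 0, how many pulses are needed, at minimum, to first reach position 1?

20

89 = 1·49 + 40
49 = 1·40 + 9
40 = 4·9 + 4
9 = 2·4 + 1
4 = 4·1 + 0
Back-substituting gives 49·20 ≡ 1 (mod 89).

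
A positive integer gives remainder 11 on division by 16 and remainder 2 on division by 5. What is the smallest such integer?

27

x ≡ 2 (mod 5) gives x ∈ {2, 7, 12, 17, 22, 27}.
The first of these with x mod 16 = 11 is 27.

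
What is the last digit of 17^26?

The units digit of 17^n cycles with period 4: 7, 9, 3, 1, …
26 leaves remainder 2 on division by 4, so 17^26 ends in 9.

9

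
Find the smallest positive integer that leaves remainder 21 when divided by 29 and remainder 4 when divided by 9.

166

x ≡ 4 (mod 9) gives x ∈ {4, 13, 22, 31, 40, 49, 58, 67, …}.
The first of these with x mod 29 = 21 is 166.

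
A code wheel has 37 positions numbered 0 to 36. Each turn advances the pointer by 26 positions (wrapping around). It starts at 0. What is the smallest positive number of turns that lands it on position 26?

The inverse of 26 mod 37 is 10 (since 26·10 = 260 ≡ 1).
So x ≡ 10·26 = 260 ≡ 1 (mod 37).

1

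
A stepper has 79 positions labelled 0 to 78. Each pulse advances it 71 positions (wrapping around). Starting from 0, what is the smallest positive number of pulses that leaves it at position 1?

69

71·69 = 4899 = 62·79 + 1, so 71⁻¹ ≡ 69 (mod 79).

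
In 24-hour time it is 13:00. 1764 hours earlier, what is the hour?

1

1764 − 73·24 = 12, so 1764 ≡ 12 (mod 24).
(13 − 12) mod 24 = 1.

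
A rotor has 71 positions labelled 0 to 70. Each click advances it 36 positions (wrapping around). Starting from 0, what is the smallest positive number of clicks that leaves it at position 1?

2

36·2 = 72 = 1·71 + 1, so 36⁻¹ ≡ 2 (mod 71).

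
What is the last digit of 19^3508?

Powers of 9 mod 10 repeat with period 2: 9, 1.
3508 leaves remainder 0 on division by 2, so 19^3508 ends in 1.

1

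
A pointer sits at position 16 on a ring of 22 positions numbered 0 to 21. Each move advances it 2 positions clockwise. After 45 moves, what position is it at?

18

45·2 = 90.
90 − 4·22 = 2, so 90 ≡ 2 (mod 22).
(16 + 2) mod 22 = 18.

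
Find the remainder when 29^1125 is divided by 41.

38

By repeated squaring mod 41: 29^1≡29, 29^2≡21, 29^4≡31, 29^8≡18, 29^16≡37, 29^32≡16, 29^64≡10, 29^128≡18, 29^256≡37, 29^512≡16, 29^1024≡10.
1125 = 1 + 4 + 32 + 64 + 1024, so 29^1125 ≡ 29·31·16·10·10 ≡ 38 (mod 41).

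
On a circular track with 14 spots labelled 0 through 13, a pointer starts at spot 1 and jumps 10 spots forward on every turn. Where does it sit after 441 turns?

441·10 = 4410.
4410 = 315·14 + 0, so 4410 mod 14 = 0.
(1 + 0) mod 14 = 1.

1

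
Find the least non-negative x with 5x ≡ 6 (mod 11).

10

The inverse of 5 mod 11 is 9 (since 5·9 = 45 ≡ 1).
Multiplying both sides by 9: x ≡ 9·6 = 54 ≡ 10 (mod 11).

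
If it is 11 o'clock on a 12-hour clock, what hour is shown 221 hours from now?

4

221 − 18·12 = 5, so 221 ≡ 5 (mod 12).
11 + 5 → 4 on a 12-hour dial.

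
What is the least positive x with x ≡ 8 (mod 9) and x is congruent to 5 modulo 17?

107

x ≡ 8 (mod 9) gives x ∈ {8, 17, 26, 35, 44, 53, 62, 71, …}.
The first of these with x mod 17 = 5 is 107.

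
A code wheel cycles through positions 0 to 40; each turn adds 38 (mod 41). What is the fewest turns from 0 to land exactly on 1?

27

41 = 1·38 + 3
38 = 12·3 + 2
3 = 1·2 + 1
2 = 2·1 + 0
Back-substituting gives 38·27 ≡ 1 (mod 41).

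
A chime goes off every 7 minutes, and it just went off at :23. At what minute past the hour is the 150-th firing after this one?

150·7 = 1050.
1050 mod 60 = 30 (since 17·60 = 1020).
(23 + 30) mod 60 = 53.

53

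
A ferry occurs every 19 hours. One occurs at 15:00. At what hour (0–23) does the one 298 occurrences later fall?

298·19 = 5662.
5662 = 235·24 + 22, so 5662 mod 24 = 22.
(15 + 22) mod 24 = 13.

13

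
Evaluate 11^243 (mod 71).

44

Successive squares of 11 mod 71: 11^1≡11, 11^2≡50, 11^4≡15, 11^8≡12, 11^16≡2, 11^32≡4, 11^64≡16, 11^128≡43.
Since 243 = 1 + 2 + 16 + 32 + 64 + 128 in binary, 11^243 ≡ 11·50·2·4·16·43 ≡ 44 (mod 71).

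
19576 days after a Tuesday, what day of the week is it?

Saturday

19576 = 2796·7 + 4, so 19576 mod 7 = 4.
Tuesday + 4 days → Saturday.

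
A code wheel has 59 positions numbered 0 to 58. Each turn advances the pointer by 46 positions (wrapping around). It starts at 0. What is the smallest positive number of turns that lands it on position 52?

46⁻¹ ≡ 9 (mod 59) because 46·9 = 414 = 7·59 + 1.
So x ≡ 9·52 = 468 ≡ 55 (mod 59).
Check: 46·55 = 2530 = 42·59 + 52.

55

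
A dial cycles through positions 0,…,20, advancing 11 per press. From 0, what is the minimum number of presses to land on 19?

The inverse of 11 mod 21 is 2 (since 11·2 = 22 ≡ 1).
Multiplying both sides by 2: x ≡ 2·19 = 38 ≡ 17 (mod 21).

17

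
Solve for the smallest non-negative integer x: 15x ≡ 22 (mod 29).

15

The inverse of 15 mod 29 is 2 (since 15·2 = 30 ≡ 1).
So x ≡ 2·22 = 44 ≡ 15 (mod 29).
Check: 15·15 = 225 = 7·29 + 22.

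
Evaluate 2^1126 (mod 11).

Square-and-reduce mod 11: 2^1≡2, 2^2≡4, 2^4≡5, 2^8≡3, 2^16≡9, 2^32≡4, 2^64≡5, 2^128≡3, 2^256≡9, 2^512≡4, 2^1024≡5.
1126 = 2 + 4 + 32 + 64 + 1024, so 2^1126 ≡ 4·5·4·5·5 ≡ 9 (mod 11).

9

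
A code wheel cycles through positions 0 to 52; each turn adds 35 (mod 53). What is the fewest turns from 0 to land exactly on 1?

53 = 1·35 + 18
35 = 1·18 + 17
18 = 1·17 + 1
17 = 17·1 + 0
Back-substituting gives 35·50 ≡ 1 (mod 53).

50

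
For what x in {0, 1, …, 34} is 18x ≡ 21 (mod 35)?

7

18⁻¹ ≡ 2 (mod 35) because 18·2 = 36 = 1·35 + 1.
So x ≡ 2·21 = 42 ≡ 7 (mod 35).
Check: 18·7 = 126 = 3·35 + 21.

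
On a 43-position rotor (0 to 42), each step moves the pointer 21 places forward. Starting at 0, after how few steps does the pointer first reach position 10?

21⁻¹ ≡ 41 (mod 43) because 21·41 = 861 = 20·43 + 1.
So x ≡ 41·10 = 410 ≡ 23 (mod 43).

23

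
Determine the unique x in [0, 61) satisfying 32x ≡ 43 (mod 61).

32⁻¹ ≡ 21 (mod 61) because 32·21 = 672 = 11·61 + 1.
So x ≡ 21·43 = 903 ≡ 49 (mod 61).
Check: 32·49 = 1568 = 25·61 + 43.

49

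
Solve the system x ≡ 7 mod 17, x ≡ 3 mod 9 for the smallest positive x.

x ≡ 3 (mod 9) gives x ∈ {3, 12, 21, 30, 39, 48, 57, 66, …}.
The first of these with x mod 17 = 7 is 75.

75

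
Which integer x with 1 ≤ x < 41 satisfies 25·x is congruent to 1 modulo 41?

23

25·23 = 575 = 14·41 + 1, so 25⁻¹ ≡ 23 (mod 41).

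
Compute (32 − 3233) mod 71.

65

Dividing 3233 by 71 gives quotient 45 and remainder 38.
(32 − 38) mod 71 = 65.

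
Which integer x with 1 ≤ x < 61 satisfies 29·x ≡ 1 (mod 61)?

40

29·40 = 1160 = 19·61 + 1, so 29⁻¹ ≡ 40 (mod 61).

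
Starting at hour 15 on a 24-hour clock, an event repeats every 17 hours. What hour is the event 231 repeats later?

6

231·17 = 3927.
3927 − 163·24 = 15, so 3927 ≡ 15 (mod 24).
(15 + 15) mod 24 = 6.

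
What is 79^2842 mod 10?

1

Powers of 9 mod 10 repeat with period 2: 9, 1.
2842 mod 2 = 0, so the last digit matches 9^2 = 1.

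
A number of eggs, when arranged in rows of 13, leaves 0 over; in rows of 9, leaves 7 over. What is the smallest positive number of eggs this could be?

Since 9·3 ≡ 1 (mod 13), take x = 7 + 9·((0−7)·3 mod 13) = 7 + 9·5 = 52.
Check: 52 mod 13 = 0, 52 mod 9 = 7.

52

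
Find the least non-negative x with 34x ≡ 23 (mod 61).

24

34⁻¹ ≡ 9 (mod 61) because 34·9 = 306 = 5·61 + 1.
So x ≡ 9·23 = 207 ≡ 24 (mod 61).
Check: 34·24 = 816 = 13·61 + 23.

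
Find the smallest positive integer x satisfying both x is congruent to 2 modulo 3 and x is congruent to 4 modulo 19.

23

Since 19·1 ≡ 1 (mod 3), take x = 4 + 19·((2−4)·1 mod 3) = 4 + 19·1 = 23.
Check: 23 mod 3 = 2, 23 mod 19 = 4.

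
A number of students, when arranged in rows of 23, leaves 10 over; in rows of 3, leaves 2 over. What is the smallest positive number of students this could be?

x ≡ 2 (mod 3) gives x ∈ {2, 5, 8, 11, 14, 17, 20, 23, …}.
The first of these with x mod 23 = 10 is 56.

56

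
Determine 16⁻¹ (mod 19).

6

16·6 = 96 = 5·19 + 1, so 16⁻¹ ≡ 6 (mod 19).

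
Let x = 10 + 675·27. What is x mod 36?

19

675·27 = 18225.
Dividing 18225 by 36 gives quotient 506 and remainder 9.
(10 + 9) mod 36 = 19.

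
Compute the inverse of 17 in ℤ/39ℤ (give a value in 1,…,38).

39 = 2·17 + 5
17 = 3·5 + 2
5 = 2·2 + 1
2 = 2·1 + 0
Back-substituting gives 17·23 ≡ 1 (mod 39).

23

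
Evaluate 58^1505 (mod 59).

Successive squares of 58 mod 59: 58^1≡58, 58^2≡1, 58^4≡1, 58^8≡1, 58^16≡1, 58^32≡1, 58^64≡1, 58^128≡1, 58^256≡1, 58^512≡1, 58^1024≡1.
1505 = 1 + 32 + 64 + 128 + 256 + 1024, so 58^1505 ≡ 58·1·1·1·1·1 ≡ 58 (mod 59).

58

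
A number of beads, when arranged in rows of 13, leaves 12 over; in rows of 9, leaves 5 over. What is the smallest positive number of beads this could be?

x ≡ 5 (mod 9) gives x ∈ {5, 14, 23, 32, 41, 50, 59, 68, …}.
The first of these with x mod 13 = 12 is 77.

77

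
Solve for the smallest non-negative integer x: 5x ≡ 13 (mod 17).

The inverse of 5 mod 17 is 7 (since 5·7 = 35 ≡ 1).
Multiplying both sides by 7: x ≡ 7·13 = 91 ≡ 6 (mod 17).
Check: 5·6 = 30 = 1·17 + 13.

6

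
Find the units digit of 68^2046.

4

Last digits of 8^n: 8, 4, 2, 6 (period 4).
2046 leaves remainder 2 on division by 4, so 68^2046 ends in 4.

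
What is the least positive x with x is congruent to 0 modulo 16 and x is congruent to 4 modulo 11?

48

Since 11·3 ≡ 1 (mod 16), take x = 4 + 11·((0−4)·3 mod 16) = 4 + 11·4 = 48.
Check: 48 mod 16 = 0, 48 mod 11 = 4.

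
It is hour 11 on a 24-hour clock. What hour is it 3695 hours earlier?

12

3695 = 153·24 + 23, so 3695 mod 24 = 23.
(11 − 23) mod 24 = 12.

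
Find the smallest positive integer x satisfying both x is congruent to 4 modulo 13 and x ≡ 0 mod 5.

30

x ≡ 0 (mod 5) gives x ∈ {0, 5, 10, 15, 20, 25, 30}.
The first of these with x mod 13 = 4 is 30.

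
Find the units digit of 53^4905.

3

The units digit of 53^n cycles with period 4: 3, 9, 7, 1, …
4905 leaves remainder 1 on division by 4, so 53^4905 ends in 3.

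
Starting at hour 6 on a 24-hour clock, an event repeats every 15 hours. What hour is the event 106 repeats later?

12

106·15 = 1590.
1590 − 66·24 = 6, so 1590 ≡ 6 (mod 24).
(6 + 6) mod 24 = 12.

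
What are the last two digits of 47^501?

47

By repeated squaring mod 100: 47^1≡47, 47^2≡9, 47^4≡81, 47^8≡61, 47^16≡21, 47^32≡41, 47^64≡81, 47^128≡61, 47^256≡21.
Since 501 = 1 + 4 + 16 + 32 + 64 + 128 + 256 in binary, 47^501 ≡ 47·81·21·41·81·61·21 ≡ 47 (mod 100).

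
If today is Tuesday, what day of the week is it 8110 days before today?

8110 = 1158·7 + 4, so 8110 mod 7 = 4.
Tuesday − 4 days → Friday.

Friday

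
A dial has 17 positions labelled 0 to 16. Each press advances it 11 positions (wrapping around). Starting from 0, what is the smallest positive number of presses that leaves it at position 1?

11·14 = 154 = 9·17 + 1, so 11⁻¹ ≡ 14 (mod 17).

14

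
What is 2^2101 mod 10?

2

Powers of 2 mod 10 repeat with period 4: 2, 4, 8, 6.
2101 leaves remainder 1 on division by 4, so 2^2101 ends in 2.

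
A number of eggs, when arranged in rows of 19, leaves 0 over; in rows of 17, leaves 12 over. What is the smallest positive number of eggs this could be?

114

Since 17·9 ≡ 1 (mod 19), take x = 12 + 17·((0−12)·9 mod 19) = 12 + 17·6 = 114.
Check: 114 mod 19 = 0, 114 mod 17 = 12.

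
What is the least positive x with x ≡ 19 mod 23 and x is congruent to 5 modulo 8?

157

Since 8·3 ≡ 1 (mod 23), take x = 5 + 8·((19−5)·3 mod 23) = 5 + 8·19 = 157.
Check: 157 mod 23 = 19, 157 mod 8 = 5.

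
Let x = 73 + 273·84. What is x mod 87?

273·84 = 22932.
22932 mod 87 = 51 (since 263·87 = 22881).
(73 + 51) mod 87 = 37.

37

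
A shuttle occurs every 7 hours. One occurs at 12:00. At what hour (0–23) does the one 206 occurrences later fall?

14

206·7 = 1442.
Dividing 1442 by 24 gives quotient 60 and remainder 2.
(12 + 2) mod 24 = 14.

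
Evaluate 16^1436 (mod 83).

Successive squares of 16 mod 83: 16^1≡16, 16^2≡7, 16^4≡49, 16^8≡77, 16^16≡36, 16^32≡51, 16^64≡28, 16^128≡37, 16^256≡41, 16^512≡21, 16^1024≡26.
Since 1436 = 4 + 8 + 16 + 128 + 256 + 1024 in binary, 16^1436 ≡ 49·77·36·37·41·26 ≡ 16 (mod 83).

16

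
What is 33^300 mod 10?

The units digit of 33^n cycles with period 4: 3, 9, 7, 1, …
300 mod 4 = 0, so the last digit matches 3^4 = 1.

1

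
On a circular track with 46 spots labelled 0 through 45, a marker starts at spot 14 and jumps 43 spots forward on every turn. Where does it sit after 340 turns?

6

340·43 = 14620.
14620 = 317·46 + 38, so 14620 mod 46 = 38.
(14 + 38) mod 46 = 6.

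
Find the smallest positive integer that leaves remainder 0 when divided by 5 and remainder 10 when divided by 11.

10

Since 11·1 ≡ 1 (mod 5), take x = 10 + 11·((0−10)·1 mod 5) = 10 + 11·0 = 10.
Check: 10 mod 5 = 0, 10 mod 11 = 10.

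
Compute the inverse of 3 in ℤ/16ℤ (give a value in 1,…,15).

3·11 = 33 = 2·16 + 1, so 3⁻¹ ≡ 11 (mod 16).

11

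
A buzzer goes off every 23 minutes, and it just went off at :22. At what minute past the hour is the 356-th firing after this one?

356·23 = 8188.
8188 mod 60 = 28 (since 136·60 = 8160).
(22 + 28) mod 60 = 50.

50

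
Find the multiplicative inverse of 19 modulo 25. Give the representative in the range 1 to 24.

4

19·4 = 76 = 3·25 + 1, so 19⁻¹ ≡ 4 (mod 25).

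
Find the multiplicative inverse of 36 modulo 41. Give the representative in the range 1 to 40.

36·8 = 288 = 7·41 + 1, so 36⁻¹ ≡ 8 (mod 41).

8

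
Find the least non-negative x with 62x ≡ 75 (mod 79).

The inverse of 62 mod 79 is 65 (since 62·65 = 4030 ≡ 1).
Multiplying both sides by 65: x ≡ 65·75 = 4875 ≡ 56 (mod 79).
Check: 62·56 = 3472 = 43·79 + 75.

56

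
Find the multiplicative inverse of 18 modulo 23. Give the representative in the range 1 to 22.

23 = 1·18 + 5
18 = 3·5 + 3
5 = 1·3 + 2
3 = 1·2 + 1
2 = 2·1 + 0
Back-substituting gives 18·9 ≡ 1 (mod 23).

9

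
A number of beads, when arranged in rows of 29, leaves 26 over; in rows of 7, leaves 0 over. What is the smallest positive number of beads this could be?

84

x ≡ 0 (mod 7) gives x ∈ {0, 7, 14, 21, 28, 35, 42, 49, …}.
The first of these with x mod 29 = 26 is 84.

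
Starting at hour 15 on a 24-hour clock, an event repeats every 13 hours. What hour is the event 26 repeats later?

26·13 = 338.
338 = 14·24 + 2, so 338 mod 24 = 2.
(15 + 2) mod 24 = 17.

17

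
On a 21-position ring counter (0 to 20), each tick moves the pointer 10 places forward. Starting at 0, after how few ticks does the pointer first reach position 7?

7

10⁻¹ ≡ 19 (mod 21) because 10·19 = 190 = 9·21 + 1.
Multiplying both sides by 19: x ≡ 19·7 = 133 ≡ 7 (mod 21).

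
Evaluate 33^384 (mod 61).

By repeated squaring mod 61: 33^1≡33, 33^2≡52, 33^4≡20, 33^8≡34, 33^16≡58, 33^32≡9, 33^64≡20, 33^128≡34, 33^256≡58.
Since 384 = 128 + 256 in binary, 33^384 ≡ 34·58 ≡ 20 (mod 61).

20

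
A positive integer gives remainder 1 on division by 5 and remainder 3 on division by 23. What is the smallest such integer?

Since 23·2 ≡ 1 (mod 5), take x = 3 + 23·((1−3)·2 mod 5) = 3 + 23·1 = 26.
Check: 26 mod 5 = 1, 26 mod 23 = 3.

26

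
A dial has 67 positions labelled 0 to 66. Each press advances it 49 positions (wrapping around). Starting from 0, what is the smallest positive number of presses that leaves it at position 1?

67 = 1·49 + 18
49 = 2·18 + 13
18 = 1·13 + 5
13 = 2·5 + 3
5 = 1·3 + 2
3 = 1·2 + 1
2 = 2·1 + 0
Back-substituting gives 49·26 ≡ 1 (mod 67).

26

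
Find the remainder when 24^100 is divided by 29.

25

Square-and-reduce mod 29: 24^1≡24, 24^2≡25, 24^4≡16, 24^8≡24, 24^16≡25, 24^32≡16, 24^64≡24.
Since 100 = 4 + 32 + 64 in binary, 24^100 ≡ 16·16·24 ≡ 25 (mod 29).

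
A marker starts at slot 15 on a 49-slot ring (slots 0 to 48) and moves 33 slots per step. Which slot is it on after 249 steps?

249·33 = 8217.
8217 mod 49 = 34 (since 167·49 = 8183).
(15 + 34) mod 49 = 0.

0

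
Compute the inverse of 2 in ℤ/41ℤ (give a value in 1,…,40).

41 = 20·2 + 1
2 = 2·1 + 0
Back-substituting gives 2·21 ≡ 1 (mod 41).

21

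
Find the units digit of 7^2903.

Last digits of 7^n: 7, 9, 3, 1 (period 4).
2903 leaves remainder 3 on division by 4, so 7^2903 ends in 3.

3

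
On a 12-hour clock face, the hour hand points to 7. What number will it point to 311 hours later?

311 mod 12 = 11 (since 25·12 = 300).
7 + 11 → 6 on a 12-hour dial.

6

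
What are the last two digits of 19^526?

81

By repeated squaring mod 100: 19^1≡19, 19^2≡61, 19^4≡21, 19^8≡41, 19^16≡81, 19^32≡61, 19^64≡21, 19^128≡41, 19^256≡81, 19^512≡61.
Since 526 = 2 + 4 + 8 + 512 in binary, 19^526 ≡ 61·21·41·61 ≡ 81 (mod 100).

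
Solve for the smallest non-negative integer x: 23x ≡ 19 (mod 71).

7

The inverse of 23 mod 71 is 34 (since 23·34 = 782 ≡ 1).
Multiplying both sides by 34: x ≡ 34·19 = 646 ≡ 7 (mod 71).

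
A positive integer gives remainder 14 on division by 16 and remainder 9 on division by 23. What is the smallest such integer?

78

Since 23·7 ≡ 1 (mod 16), take x = 9 + 23·((14−9)·7 mod 16) = 9 + 23·3 = 78.
Check: 78 mod 16 = 14, 78 mod 23 = 9.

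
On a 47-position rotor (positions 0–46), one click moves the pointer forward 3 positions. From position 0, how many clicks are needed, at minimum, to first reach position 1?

3·16 = 48 = 1·47 + 1, so 3⁻¹ ≡ 16 (mod 47).

16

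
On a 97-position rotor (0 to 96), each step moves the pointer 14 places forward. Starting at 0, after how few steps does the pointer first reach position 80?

75

The inverse of 14 mod 97 is 7 (since 14·7 = 98 ≡ 1).
Multiplying both sides by 7: x ≡ 7·80 = 560 ≡ 75 (mod 97).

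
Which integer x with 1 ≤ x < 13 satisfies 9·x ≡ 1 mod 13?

3

13 = 1·9 + 4
9 = 2·4 + 1
4 = 4·1 + 0
Back-substituting gives 9·3 ≡ 1 (mod 13).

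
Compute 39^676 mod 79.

By repeated squaring mod 79: 39^1≡39, 39^2≡20, 39^4≡5, 39^8≡25, 39^16≡72, 39^32≡49, 39^64≡31, 39^128≡13, 39^256≡11, 39^512≡42.
676 = 4 + 32 + 128 + 512, so 39^676 ≡ 5·49·13·42 ≡ 23 (mod 79).

23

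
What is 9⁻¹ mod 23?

18

9·18 = 162 = 7·23 + 1, so 9⁻¹ ≡ 18 (mod 23).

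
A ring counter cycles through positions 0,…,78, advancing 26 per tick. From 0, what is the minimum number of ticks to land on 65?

The inverse of 26 mod 79 is 76 (since 26·76 = 1976 ≡ 1).
Multiplying both sides by 76: x ≡ 76·65 = 4940 ≡ 42 (mod 79).

42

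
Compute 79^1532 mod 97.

Square-and-reduce mod 97: 79^1≡79, 79^2≡33, 79^4≡22, 79^8≡96, 79^16≡1, 79^32≡1, 79^64≡1, 79^128≡1, 79^256≡1, 79^512≡1, 79^1024≡1.
Since 1532 = 4 + 8 + 16 + 32 + 64 + 128 + 256 + 1024 in binary, 79^1532 ≡ 22·96·1·1·1·1·1·1 ≡ 75 (mod 97).

75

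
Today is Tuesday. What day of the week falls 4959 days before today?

Saturday

4959 = 708·7 + 3, so 4959 mod 7 = 3.
Tuesday − 3 days → Saturday.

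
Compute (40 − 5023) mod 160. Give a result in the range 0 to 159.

137

5023 − 31·160 = 63, so 5023 ≡ 63 (mod 160).
(40 − 63) mod 160 = 137.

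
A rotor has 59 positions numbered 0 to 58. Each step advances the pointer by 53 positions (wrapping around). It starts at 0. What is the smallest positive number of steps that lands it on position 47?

2

The inverse of 53 mod 59 is 49 (since 53·49 = 2597 ≡ 1).
So x ≡ 49·47 = 2303 ≡ 2 (mod 59).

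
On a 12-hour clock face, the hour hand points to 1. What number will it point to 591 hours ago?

10

591 mod 12 = 3 (since 49·12 = 588).
1 − 3 → 10 on a 12-hour dial.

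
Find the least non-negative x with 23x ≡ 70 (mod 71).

23⁻¹ ≡ 34 (mod 71) because 23·34 = 782 = 11·71 + 1.
So x ≡ 34·70 = 2380 ≡ 37 (mod 71).

37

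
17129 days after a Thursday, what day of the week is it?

Dividing 17129 by 7 gives quotient 2447 and remainder 0.
Thursday + 0 days → Thursday.

Thursday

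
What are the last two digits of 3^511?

47

By repeated squaring mod 100: 3^1≡3, 3^2≡9, 3^4≡81, 3^8≡61, 3^16≡21, 3^32≡41, 3^64≡81, 3^128≡61, 3^256≡21.
511 = 1 + 2 + 4 + 8 + 16 + 32 + 64 + 128 + 256, so 3^511 ≡ 3·9·81·61·21·41·81·61·21 ≡ 47 (mod 100).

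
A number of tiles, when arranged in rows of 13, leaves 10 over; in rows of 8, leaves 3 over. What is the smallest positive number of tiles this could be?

Since 8·5 ≡ 1 (mod 13), take x = 3 + 8·((10−3)·5 mod 13) = 3 + 8·9 = 75.
Check: 75 mod 13 = 10, 75 mod 8 = 3.

75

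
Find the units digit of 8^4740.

Last digits of 8^n: 8, 4, 2, 6 (period 4).
4740 mod 4 = 0, so the last digit matches 8^4 = 6.

6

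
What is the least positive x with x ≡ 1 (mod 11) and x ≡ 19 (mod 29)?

309

x ≡ 1 (mod 11) gives x ∈ {1, 12, 23, 34, 45, 56, 67, 78, …}.
The first of these with x mod 29 = 19 is 309.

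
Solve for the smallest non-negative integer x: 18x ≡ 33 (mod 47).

The inverse of 18 mod 47 is 34 (since 18·34 = 612 ≡ 1).
Multiplying both sides by 34: x ≡ 34·33 = 1122 ≡ 41 (mod 47).

41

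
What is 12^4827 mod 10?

Last digits of 2^n: 2, 4, 8, 6 (period 4).
4827 mod 4 = 3, so the last digit matches 2^3 = 8.

8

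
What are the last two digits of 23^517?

Successive squares of 23 mod 100: 23^1≡23, 23^2≡29, 23^4≡41, 23^8≡81, 23^16≡61, 23^32≡21, 23^64≡41, 23^128≡81, 23^256≡61, 23^512≡21.
Since 517 = 1 + 4 + 512 in binary, 23^517 ≡ 23·41·21 ≡ 3 (mod 100).

03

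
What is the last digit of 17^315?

3

Last digits of 7^n: 7, 9, 3, 1 (period 4).
315 mod 4 = 3, so the last digit matches 7^3 = 3.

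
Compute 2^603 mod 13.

8

Successive squares of 2 mod 13: 2^1≡2, 2^2≡4, 2^4≡3, 2^8≡9, 2^16≡3, 2^32≡9, 2^64≡3, 2^128≡9, 2^256≡3, 2^512≡9.
Since 603 = 1 + 2 + 8 + 16 + 64 + 512 in binary, 2^603 ≡ 2·4·9·3·3·9 ≡ 8 (mod 13).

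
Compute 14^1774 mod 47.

18

By repeated squaring mod 47: 14^1≡14, 14^2≡8, 14^4≡17, 14^8≡7, 14^16≡2, 14^32≡4, 14^64≡16, 14^128≡21, 14^256≡18, 14^512≡42, 14^1024≡25.
Since 1774 = 2 + 4 + 8 + 32 + 64 + 128 + 512 + 1024 in binary, 14^1774 ≡ 8·17·7·4·16·21·42·25 ≡ 18 (mod 47).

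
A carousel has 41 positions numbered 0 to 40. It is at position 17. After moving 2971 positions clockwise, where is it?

36

2971 = 72·41 + 19, so 2971 mod 41 = 19.
(17 + 19) mod 41 = 36.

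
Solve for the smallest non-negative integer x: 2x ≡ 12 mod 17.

6

The inverse of 2 mod 17 is 9 (since 2·9 = 18 ≡ 1).
So x ≡ 9·12 = 108 ≡ 6 (mod 17).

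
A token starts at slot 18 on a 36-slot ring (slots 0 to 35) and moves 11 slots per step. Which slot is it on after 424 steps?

2

424·11 = 4664.
4664 − 129·36 = 20, so 4664 ≡ 20 (mod 36).
(18 + 20) mod 36 = 2.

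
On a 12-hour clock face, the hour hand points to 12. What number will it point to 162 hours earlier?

Dividing 162 by 12 gives quotient 13 and remainder 6.
12 − 6 → 6 on a 12-hour dial.

6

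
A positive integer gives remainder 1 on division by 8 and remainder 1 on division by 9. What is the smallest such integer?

x ≡ 1 (mod 8) gives x ∈ {1}.
The first of these with x mod 9 = 1 is 1.

1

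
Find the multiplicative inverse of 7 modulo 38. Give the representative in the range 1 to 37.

11

38 = 5·7 + 3
7 = 2·3 + 1
3 = 3·1 + 0
Back-substituting gives 7·11 ≡ 1 (mod 38).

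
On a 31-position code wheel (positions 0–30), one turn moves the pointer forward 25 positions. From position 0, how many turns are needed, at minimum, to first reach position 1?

5

31 = 1·25 + 6
25 = 4·6 + 1
6 = 6·1 + 0
Back-substituting gives 25·5 ≡ 1 (mod 31).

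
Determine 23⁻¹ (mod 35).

35 = 1·23 + 12
23 = 1·12 + 11
12 = 1·11 + 1
11 = 11·1 + 0
Back-substituting gives 23·32 ≡ 1 (mod 35).

32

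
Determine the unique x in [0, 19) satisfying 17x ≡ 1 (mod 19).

9

The inverse of 17 mod 19 is 9 (since 17·9 = 153 ≡ 1).
Multiplying both sides by 9: x ≡ 9·1 = 9 ≡ 9 (mod 19).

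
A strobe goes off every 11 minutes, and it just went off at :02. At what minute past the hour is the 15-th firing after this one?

15·11 = 165.
165 = 2·60 + 45, so 165 mod 60 = 45.
(2 + 45) mod 60 = 47.

47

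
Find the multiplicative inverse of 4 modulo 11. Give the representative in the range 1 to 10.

4·3 = 12 = 1·11 + 1, so 4⁻¹ ≡ 3 (mod 11).

3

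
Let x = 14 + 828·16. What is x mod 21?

828·16 = 13248.
Dividing 13248 by 21 gives quotient 630 and remainder 18.
(14 + 18) mod 21 = 11.

11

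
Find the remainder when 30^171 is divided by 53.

23

Successive squares of 30 mod 53: 30^1≡30, 30^2≡52, 30^4≡1, 30^8≡1, 30^16≡1, 30^32≡1, 30^64≡1, 30^128≡1.
171 = 1 + 2 + 8 + 32 + 128, so 30^171 ≡ 30·52·1·1·1 ≡ 23 (mod 53).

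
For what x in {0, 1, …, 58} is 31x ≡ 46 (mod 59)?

The inverse of 31 mod 59 is 40 (since 31·40 = 1240 ≡ 1).
So x ≡ 40·46 = 1840 ≡ 11 (mod 59).

11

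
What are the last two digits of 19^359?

By repeated squaring mod 100: 19^1≡19, 19^2≡61, 19^4≡21, 19^8≡41, 19^16≡81, 19^32≡61, 19^64≡21, 19^128≡41, 19^256≡81.
Since 359 = 1 + 2 + 4 + 32 + 64 + 256 in binary, 19^359 ≡ 19·61·21·61·21·81 ≡ 79 (mod 100).

79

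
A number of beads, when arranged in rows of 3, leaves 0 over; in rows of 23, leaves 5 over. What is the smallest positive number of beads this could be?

51

Since 23·2 ≡ 1 (mod 3), take x = 5 + 23·((0−5)·2 mod 3) = 5 + 23·2 = 51.
Check: 51 mod 3 = 0, 51 mod 23 = 5.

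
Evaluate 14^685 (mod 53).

Successive squares of 14 mod 53: 14^1≡14, 14^2≡37, 14^4≡44, 14^8≡28, 14^16≡42, 14^32≡15, 14^64≡13, 14^128≡10, 14^256≡47, 14^512≡36.
Since 685 = 1 + 4 + 8 + 32 + 128 + 512 in binary, 14^685 ≡ 14·44·28·15·10·36 ≡ 21 (mod 53).

21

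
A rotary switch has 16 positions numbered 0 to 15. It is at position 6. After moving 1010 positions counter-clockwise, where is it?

1010 mod 16 = 2 (since 63·16 = 1008).
(6 − 2) mod 16 = 4.

4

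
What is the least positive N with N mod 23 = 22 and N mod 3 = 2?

Since 3·8 ≡ 1 (mod 23), take x = 2 + 3·((22−2)·8 mod 23) = 2 + 3·22 = 68.
Check: 68 mod 23 = 22, 68 mod 3 = 2.

68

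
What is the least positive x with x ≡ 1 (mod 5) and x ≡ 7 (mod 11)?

Since 11·1 ≡ 1 (mod 5), take x = 7 + 11·((1−7)·1 mod 5) = 7 + 11·4 = 51.
Check: 51 mod 5 = 1, 51 mod 11 = 7.

51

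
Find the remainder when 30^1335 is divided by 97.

46

Square-and-reduce mod 97: 30^1≡30, 30^2≡27, 30^4≡50, 30^8≡75, 30^16≡96, 30^32≡1, 30^64≡1, 30^128≡1, 30^256≡1, 30^512≡1, 30^1024≡1.
1335 = 1 + 2 + 4 + 16 + 32 + 256 + 1024, so 30^1335 ≡ 30·27·50·96·1·1·1 ≡ 46 (mod 97).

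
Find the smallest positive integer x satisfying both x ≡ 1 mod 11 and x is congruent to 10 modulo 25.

210

Since 25·4 ≡ 1 (mod 11), take x = 10 + 25·((1−10)·4 mod 11) = 10 + 25·8 = 210.
Check: 210 mod 11 = 1, 210 mod 25 = 10.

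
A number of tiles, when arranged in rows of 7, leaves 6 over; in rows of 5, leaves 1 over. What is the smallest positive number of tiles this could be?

x ≡ 1 (mod 5) gives x ∈ {1, 6}.
The first of these with x mod 7 = 6 is 6.

6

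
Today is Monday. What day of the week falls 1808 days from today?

Wednesday

1808 mod 7 = 2 (since 258·7 = 1806).
Monday + 2 days → Wednesday.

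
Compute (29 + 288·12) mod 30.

288·12 = 3456.
Dividing 3456 by 30 gives quotient 115 and remainder 6.
(29 + 6) mod 30 = 5.

5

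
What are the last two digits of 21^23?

61

Square-and-reduce mod 100: 21^1≡21, 21^2≡41, 21^4≡81, 21^8≡61, 21^16≡21.
Since 23 = 1 + 2 + 4 + 16 in binary, 21^23 ≡ 21·41·81·21 ≡ 61 (mod 100).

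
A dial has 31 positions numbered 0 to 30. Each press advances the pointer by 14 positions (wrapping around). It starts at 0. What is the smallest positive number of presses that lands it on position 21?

17

14⁻¹ ≡ 20 (mod 31) because 14·20 = 280 = 9·31 + 1.
Multiplying both sides by 20: x ≡ 20·21 = 420 ≡ 17 (mod 31).
Check: 14·17 = 238 = 7·31 + 21.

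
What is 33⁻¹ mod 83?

78

33·78 = 2574 = 31·83 + 1, so 33⁻¹ ≡ 78 (mod 83).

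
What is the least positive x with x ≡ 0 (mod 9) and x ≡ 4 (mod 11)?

x ≡ 0 (mod 9) gives x ∈ {0, 9, 18, 27, 36, 45, 54, 63, …}.
The first of these with x mod 11 = 4 is 81.

81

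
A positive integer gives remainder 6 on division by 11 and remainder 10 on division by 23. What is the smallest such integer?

Since 23·1 ≡ 1 (mod 11), take x = 10 + 23·((6−10)·1 mod 11) = 10 + 23·7 = 171.
Check: 171 mod 11 = 6, 171 mod 23 = 10.

171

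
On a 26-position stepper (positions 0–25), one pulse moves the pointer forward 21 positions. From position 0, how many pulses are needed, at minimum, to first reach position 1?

21·5 = 105 = 4·26 + 1, so 21⁻¹ ≡ 5 (mod 26).

5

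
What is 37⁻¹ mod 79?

37·47 = 1739 = 22·79 + 1, so 37⁻¹ ≡ 47 (mod 79).

47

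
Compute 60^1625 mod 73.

15

By repeated squaring mod 73: 60^1≡60, 60^2≡23, 60^4≡18, 60^8≡32, 60^16≡2, 60^32≡4, 60^64≡16, 60^128≡37, 60^256≡55, 60^512≡32, 60^1024≡2.
Since 1625 = 1 + 8 + 16 + 64 + 512 + 1024 in binary, 60^1625 ≡ 60·32·2·16·32·2 ≡ 15 (mod 73).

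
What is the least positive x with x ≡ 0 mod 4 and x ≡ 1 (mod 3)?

x ≡ 1 (mod 3) gives x ∈ {1, 4}.
The first of these with x mod 4 = 0 is 4.

4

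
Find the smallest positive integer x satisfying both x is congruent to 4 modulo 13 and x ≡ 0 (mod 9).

108

x ≡ 0 (mod 9) gives x ∈ {0, 9, 18, 27, 36, 45, 54, 63, …}.
The first of these with x mod 13 = 4 is 108.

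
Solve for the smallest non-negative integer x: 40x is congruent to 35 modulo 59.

The inverse of 40 mod 59 is 31 (since 40·31 = 1240 ≡ 1).
Multiplying both sides by 31: x ≡ 31·35 = 1085 ≡ 23 (mod 59).

23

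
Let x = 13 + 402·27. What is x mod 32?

19

402·27 = 10854.
Dividing 10854 by 32 gives quotient 339 and remainder 6.
(13 + 6) mod 32 = 19.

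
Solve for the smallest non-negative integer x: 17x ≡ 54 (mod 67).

The inverse of 17 mod 67 is 4 (since 17·4 = 68 ≡ 1).
So x ≡ 4·54 = 216 ≡ 15 (mod 67).

15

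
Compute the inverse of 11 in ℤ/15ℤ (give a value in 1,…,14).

11

11·11 = 121 = 8·15 + 1, so 11⁻¹ ≡ 11 (mod 15).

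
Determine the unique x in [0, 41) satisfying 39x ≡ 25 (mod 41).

8

39⁻¹ ≡ 20 (mod 41) because 39·20 = 780 = 19·41 + 1.
Multiplying both sides by 20: x ≡ 20·25 = 500 ≡ 8 (mod 41).
Check: 39·8 = 312 = 7·41 + 25.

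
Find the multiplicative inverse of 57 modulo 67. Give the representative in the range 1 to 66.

57·20 = 1140 = 17·67 + 1, so 57⁻¹ ≡ 20 (mod 67).

20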